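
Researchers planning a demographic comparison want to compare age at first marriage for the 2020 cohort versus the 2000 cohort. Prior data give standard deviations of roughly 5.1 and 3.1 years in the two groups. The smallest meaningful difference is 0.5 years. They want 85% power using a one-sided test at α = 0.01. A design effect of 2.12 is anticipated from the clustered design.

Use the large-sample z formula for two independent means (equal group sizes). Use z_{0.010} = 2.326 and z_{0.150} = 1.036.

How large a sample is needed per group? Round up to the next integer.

n = 3415 per group

n = (z_α + z_β)² · (σ₁² + σ₂²) / δ²
  = (2.326 + 1.036)² · (5.1² + 3.1² = 35.62) / 0.5²
  = 11.3030 · 35.62 / 0.25
  = 1610.46
Design effect: 2.12 × 1610.46 = 3414.17.
Round up → n = 3415 per group.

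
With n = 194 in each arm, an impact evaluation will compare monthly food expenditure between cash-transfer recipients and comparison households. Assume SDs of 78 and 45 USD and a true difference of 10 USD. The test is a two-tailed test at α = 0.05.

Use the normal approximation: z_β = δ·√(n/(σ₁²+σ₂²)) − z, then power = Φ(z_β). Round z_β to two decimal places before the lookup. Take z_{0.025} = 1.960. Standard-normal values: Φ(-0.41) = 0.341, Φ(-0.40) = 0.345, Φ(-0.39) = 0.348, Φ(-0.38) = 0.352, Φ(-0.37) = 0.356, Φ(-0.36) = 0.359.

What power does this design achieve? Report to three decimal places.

Power ≈ 0.341

z_β = δ·√(n/(σ₁²+σ₂²)) − z_{α/2}
    = 10 · √(194/8109) − 1.960
    = 10 · 0.15467 − 1.960
    = 1.5467 − 1.960 = -0.4133 → -0.41
Power = Φ(-0.41) = 0.341.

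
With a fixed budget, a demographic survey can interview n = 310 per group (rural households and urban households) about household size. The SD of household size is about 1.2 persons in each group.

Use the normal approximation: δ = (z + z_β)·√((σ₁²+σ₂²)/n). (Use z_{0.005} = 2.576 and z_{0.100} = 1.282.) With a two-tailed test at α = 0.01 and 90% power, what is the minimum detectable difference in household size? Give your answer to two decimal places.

δ = (z_{α/2} + z_β) · √((σ₁²+σ₂²)/n)
  = (2.576 + 1.282) · √(2.88/310)
  = 3.858 · √0.00929
  = 3.858 · 0.0964
  = 0.3719

Minimum detectable difference ≈ 0.37 persons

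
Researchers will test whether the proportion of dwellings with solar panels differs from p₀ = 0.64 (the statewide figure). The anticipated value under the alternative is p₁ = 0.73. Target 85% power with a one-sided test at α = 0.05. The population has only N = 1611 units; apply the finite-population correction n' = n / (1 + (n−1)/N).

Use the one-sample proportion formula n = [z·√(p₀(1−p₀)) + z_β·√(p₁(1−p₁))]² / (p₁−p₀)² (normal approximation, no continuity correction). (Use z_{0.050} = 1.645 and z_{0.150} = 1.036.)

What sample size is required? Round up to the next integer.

n = 173

n = [z_α·√(p₀q₀) + z_β·√(p₁q₁)]² / (p₁ − p₀)²
  = [1.645·√(0.64·0.36) + 1.036·√(0.73·0.27)]² / (0.09)²
  = [1.645·0.4800 + 1.036·0.4440]² / 0.0081
  = [1.2495]² / 0.0081
  = 192.76
Finite-population correction (N = 1611): 192.76 / (1 + (192.76 − 1)/1611) = 172.26.
Round up → n = 173.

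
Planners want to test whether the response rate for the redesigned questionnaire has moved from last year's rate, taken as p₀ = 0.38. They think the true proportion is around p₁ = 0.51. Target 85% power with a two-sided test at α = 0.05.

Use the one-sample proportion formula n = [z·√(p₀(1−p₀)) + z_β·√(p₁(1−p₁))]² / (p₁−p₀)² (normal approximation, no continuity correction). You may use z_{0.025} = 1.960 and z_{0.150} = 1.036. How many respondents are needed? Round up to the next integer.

n = [z_{α/2}·√(p₀q₀) + z_β·√(p₁q₁)]² / (p₁ − p₀)²
  = [1.960·√(0.38·0.62) + 1.036·√(0.51·0.49)]² / (0.13)²
  = [1.960·0.4854 + 1.036·0.4999]² / 0.0169
  = [1.4693]² / 0.0169
  = 127.73
Round up → n = 128.

n = 128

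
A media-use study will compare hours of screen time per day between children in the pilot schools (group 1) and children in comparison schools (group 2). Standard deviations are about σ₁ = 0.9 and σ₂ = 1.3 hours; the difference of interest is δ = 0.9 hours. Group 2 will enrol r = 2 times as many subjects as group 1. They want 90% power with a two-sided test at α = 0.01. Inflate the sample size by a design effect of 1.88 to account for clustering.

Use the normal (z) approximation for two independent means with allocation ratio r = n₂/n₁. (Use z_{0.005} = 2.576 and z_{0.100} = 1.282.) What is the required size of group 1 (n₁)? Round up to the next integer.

n₁ = (z_{α/2} + z_β)² · (σ₁² + σ₂²/r) / δ²
   = (2.576 + 1.282)² · (0.9² + 1.3²/2) / 0.9²
   = 14.8842 · (0.81 + 0.845) / 0.81
   = 14.8842 · 1.655 / 0.81
   = 30.41
Design effect: 1.88 × 30.41 = 57.17.
Round up → n₁ = 58; n₂ = r·n₁ = 2 × 58 = 116.

n₁ = 58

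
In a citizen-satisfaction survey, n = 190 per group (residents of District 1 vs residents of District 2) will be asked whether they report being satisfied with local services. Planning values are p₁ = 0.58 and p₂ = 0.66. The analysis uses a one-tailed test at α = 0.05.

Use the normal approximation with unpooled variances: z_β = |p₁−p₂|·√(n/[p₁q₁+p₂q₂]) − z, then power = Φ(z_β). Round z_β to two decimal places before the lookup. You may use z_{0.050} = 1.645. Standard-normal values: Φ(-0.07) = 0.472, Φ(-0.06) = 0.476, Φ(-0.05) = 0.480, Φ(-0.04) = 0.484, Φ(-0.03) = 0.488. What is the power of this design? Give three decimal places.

z_β = |p₁−p₂|·√(n/[p₁q₁+p₂q₂]) − z_α
    = 0.08 · √(190/0.4680) − 1.645
    = 0.08 · 20.1490 − 1.645
    = 1.6119 − 1.645 = -0.0331 → -0.03
Power = Φ(-0.03) = 0.488.

Power ≈ 0.488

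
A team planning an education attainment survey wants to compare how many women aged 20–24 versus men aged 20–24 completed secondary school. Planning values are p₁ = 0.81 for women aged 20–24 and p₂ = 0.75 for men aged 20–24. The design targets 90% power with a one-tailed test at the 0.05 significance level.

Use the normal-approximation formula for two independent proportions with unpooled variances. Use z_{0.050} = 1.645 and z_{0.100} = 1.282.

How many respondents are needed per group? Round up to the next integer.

n = (z_α + z_β)² · [p₁(1−p₁) + p₂(1−p₂)] / (p₁ − p₂)²
  = (1.645 + 1.282)² · (0.81·0.19 + 0.75·0.25) / (0.06)²
  = (2.927)² · (0.1539 + 0.1875) / 0.0036
  = 8.5673 · 0.3414 / 0.0036
  = 812.47
Round up → n = 813 per group.

n = 813 per group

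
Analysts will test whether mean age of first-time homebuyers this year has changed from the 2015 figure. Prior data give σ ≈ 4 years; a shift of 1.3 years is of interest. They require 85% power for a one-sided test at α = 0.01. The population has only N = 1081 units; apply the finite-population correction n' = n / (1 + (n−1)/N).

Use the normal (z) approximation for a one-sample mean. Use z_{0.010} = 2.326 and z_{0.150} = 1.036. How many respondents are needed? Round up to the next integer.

n = 98

n = (z_α + z_β)² · σ² / δ²
  = (2.326 + 1.036)² · 4² / 1.3²
  = 11.3030 · 16 / 1.69
  = 107.01
Finite-population correction (N = 1081): 107.01 / (1 + (107.01 − 1)/1081) = 97.45.
Round up → n = 98.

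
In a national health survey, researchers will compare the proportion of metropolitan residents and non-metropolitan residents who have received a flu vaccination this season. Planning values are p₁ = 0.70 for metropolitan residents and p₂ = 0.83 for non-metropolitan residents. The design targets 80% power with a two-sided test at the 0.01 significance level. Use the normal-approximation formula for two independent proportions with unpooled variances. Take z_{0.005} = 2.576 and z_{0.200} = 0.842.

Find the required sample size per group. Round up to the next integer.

n = 243 per group

n = (z_{α/2} + z_β)² · [p₁(1−p₁) + p₂(1−p₂)] / (p₁ − p₂)²
  = (2.576 + 0.842)² · (0.70·0.30 + 0.83·0.17) / (-0.13)²
  = (3.418)² · (0.2100 + 0.1411) / 0.0169
  = 11.6827 · 0.3511 / 0.0169
  = 242.71
Round up → n = 243 per group.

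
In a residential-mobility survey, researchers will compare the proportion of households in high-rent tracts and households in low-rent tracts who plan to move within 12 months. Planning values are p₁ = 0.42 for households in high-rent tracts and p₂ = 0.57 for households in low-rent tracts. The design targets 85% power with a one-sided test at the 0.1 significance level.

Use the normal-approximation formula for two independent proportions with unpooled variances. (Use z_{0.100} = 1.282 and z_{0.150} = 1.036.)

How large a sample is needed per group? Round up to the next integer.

n = (z_α + z_β)² · [p₁(1−p₁) + p₂(1−p₂)] / (p₁ − p₂)²
  = (1.282 + 1.036)² · (0.42·0.58 + 0.57·0.43) / (-0.15)²
  = (2.318)² · (0.2436 + 0.2451) / 0.0225
  = 5.3731 · 0.4887 / 0.0225
  = 116.70
Round up → n = 117 per group.

n = 117 per group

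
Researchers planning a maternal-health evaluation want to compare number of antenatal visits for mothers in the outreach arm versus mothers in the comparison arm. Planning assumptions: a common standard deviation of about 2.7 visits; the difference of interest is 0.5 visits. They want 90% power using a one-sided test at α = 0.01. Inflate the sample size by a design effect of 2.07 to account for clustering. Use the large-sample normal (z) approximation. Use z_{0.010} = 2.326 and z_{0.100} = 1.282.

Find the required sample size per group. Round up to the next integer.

n = (z_α + z_β)² · (σ₁² + σ₂²) / δ²
  = (2.326 + 1.282)² · (2·2.7² = 14.58) / 0.5²
  = 13.0177 · 14.58 / 0.25
  = 759.19
Design effect: 2.07 × 759.19 = 1571.52.
Round up → n = 1572 per group.

n = 1572 per group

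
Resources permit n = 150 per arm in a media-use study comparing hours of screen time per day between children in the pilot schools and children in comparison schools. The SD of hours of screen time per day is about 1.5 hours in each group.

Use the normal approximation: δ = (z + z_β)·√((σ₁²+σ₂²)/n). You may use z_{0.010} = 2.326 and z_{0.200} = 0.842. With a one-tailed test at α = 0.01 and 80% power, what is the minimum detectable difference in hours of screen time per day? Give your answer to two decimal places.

Minimum detectable difference ≈ 0.55 hours

δ = (z_α + z_β) · √((σ₁²+σ₂²)/n)
  = (2.326 + 0.842) · √(4.5/150)
  = 3.168 · √0.03
  = 3.168 · 0.1732
  = 0.5487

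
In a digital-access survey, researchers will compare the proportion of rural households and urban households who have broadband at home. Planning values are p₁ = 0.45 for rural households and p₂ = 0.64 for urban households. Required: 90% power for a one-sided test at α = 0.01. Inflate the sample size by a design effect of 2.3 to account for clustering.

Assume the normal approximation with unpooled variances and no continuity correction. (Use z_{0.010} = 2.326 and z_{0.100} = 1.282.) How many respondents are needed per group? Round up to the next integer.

n = (z_α + z_β)² · [p₁(1−p₁) + p₂(1−p₂)] / (p₁ − p₂)²
  = (2.326 + 1.282)² · (0.45·0.55 + 0.64·0.36) / (-0.19)²
  = (3.608)² · (0.2475 + 0.2304) / 0.0361
  = 13.0177 · 0.4779 / 0.0361
  = 172.33
Design effect: 2.3 × 172.33 = 396.36.
Round up → n = 397 per group.

n = 397 per group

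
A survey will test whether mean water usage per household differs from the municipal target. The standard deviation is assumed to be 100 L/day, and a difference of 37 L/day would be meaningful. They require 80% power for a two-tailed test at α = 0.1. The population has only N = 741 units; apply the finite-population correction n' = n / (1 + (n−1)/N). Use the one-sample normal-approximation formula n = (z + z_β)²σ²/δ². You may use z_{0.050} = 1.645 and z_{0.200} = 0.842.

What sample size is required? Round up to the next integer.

n = (z_{α/2} + z_β)² · σ² / δ²
  = (1.645 + 0.842)² · 100² / 37²
  = 6.1852 · 10000 / 1369
  = 45.18
Finite-population correction (N = 741): 45.18 / (1 + (45.18 − 1)/741) = 42.64.
Round up → n = 43.

n = 43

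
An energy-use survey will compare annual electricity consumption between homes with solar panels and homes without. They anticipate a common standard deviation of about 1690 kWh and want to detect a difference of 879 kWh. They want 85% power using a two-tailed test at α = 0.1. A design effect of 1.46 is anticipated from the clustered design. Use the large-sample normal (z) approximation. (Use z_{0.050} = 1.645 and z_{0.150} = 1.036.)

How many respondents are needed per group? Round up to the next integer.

n = (z_{α/2} + z_β)² · (σ₁² + σ₂²) / δ²
  = (1.645 + 1.036)² · (2·1690² = 5712200) / 879²
  = 7.1878 · 5712200 / 772641
  = 53.14
Design effect: 1.46 × 53.14 = 77.58.
Round up → n = 78 per group.

n = 78 per group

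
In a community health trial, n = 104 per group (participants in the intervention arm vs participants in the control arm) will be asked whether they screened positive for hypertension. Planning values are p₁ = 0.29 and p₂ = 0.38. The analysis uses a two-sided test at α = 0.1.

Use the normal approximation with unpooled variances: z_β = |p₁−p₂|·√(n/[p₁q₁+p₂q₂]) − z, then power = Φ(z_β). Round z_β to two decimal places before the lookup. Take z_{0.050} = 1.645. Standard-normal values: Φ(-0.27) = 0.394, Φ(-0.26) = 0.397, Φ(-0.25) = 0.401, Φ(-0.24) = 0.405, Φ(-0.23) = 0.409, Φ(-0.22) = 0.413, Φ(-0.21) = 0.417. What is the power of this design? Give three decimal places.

Power ≈ 0.397

z_β = |p₁−p₂|·√(n/[p₁q₁+p₂q₂]) − z_{α/2}
    = 0.09 · √(104/0.4415) − 1.645
    = 0.09 · 15.3480 − 1.645
    = 1.3813 − 1.645 = -0.2637 → -0.26
Power = Φ(-0.26) = 0.397.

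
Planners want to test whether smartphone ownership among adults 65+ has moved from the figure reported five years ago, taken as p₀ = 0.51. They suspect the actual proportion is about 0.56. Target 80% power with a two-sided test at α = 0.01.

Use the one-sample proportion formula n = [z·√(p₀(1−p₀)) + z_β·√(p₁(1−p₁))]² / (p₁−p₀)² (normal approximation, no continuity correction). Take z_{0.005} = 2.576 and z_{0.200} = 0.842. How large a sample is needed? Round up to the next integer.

n = 1164

n = [z_{α/2}·√(p₀q₀) + z_β·√(p₁q₁)]² / (p₁ − p₀)²
  = [2.576·√(0.51·0.49) + 0.842·√(0.56·0.44)]² / (0.05)²
  = [2.576·0.4999 + 0.842·0.4964]² / 0.0025
  = [1.7057]² / 0.0025
  = 1163.77
Round up → n = 1164.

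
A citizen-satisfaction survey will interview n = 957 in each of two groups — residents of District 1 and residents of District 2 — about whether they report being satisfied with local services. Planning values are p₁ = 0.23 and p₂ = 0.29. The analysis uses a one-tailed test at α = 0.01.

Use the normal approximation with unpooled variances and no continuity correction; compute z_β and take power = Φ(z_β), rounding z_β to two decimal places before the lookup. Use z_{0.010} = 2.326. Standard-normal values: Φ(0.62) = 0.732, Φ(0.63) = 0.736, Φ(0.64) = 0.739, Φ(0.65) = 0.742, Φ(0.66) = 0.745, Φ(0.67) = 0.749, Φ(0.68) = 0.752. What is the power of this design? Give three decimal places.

Power ≈ 0.749

z_β = |p₁−p₂|·√(n/[p₁q₁+p₂q₂]) − z_α
    = 0.06 · √(957/0.3830) − 2.326
    = 0.06 · 49.9869 − 2.326
    = 2.9992 − 2.326 = 0.6732 → 0.67
Power = Φ(0.67) = 0.749.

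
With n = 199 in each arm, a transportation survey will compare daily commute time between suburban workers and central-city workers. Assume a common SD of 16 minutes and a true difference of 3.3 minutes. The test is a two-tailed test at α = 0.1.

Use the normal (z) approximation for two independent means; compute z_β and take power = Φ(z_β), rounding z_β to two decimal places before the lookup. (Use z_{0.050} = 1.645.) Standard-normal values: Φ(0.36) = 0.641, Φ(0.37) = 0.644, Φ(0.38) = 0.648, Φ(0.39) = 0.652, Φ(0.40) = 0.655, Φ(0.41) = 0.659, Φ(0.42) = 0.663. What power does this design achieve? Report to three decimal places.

Power ≈ 0.659

z_β = δ·√(n/(σ₁²+σ₂²)) − z_{α/2}
    = 3.3 · √(199/512) − 1.645
    = 3.3 · 0.62344 − 1.645
    = 2.0573 − 1.645 = 0.4123 → 0.41
Power = Φ(0.41) = 0.659.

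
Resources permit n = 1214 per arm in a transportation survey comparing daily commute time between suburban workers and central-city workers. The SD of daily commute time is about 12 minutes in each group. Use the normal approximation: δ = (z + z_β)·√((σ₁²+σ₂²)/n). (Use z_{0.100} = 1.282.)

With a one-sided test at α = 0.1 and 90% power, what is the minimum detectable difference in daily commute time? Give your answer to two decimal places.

Minimum detectable difference ≈ 1.25 minutes

δ = (z_α + z_β) · √((σ₁²+σ₂²)/n)
  = (1.282 + 1.282) · √(288/1214)
  = 2.564 · √0.23723
  = 2.564 · 0.4871
  = 1.2488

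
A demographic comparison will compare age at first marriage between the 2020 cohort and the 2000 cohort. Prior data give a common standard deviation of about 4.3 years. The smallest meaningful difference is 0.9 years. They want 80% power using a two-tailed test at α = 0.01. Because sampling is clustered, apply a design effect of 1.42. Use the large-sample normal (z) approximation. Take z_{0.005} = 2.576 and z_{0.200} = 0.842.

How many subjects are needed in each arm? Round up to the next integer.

n = 758 per group

n = (z_{α/2} + z_β)² · (σ₁² + σ₂²) / δ²
  = (2.576 + 0.842)² · (2·4.3² = 36.98) / 0.9²
  = 11.6827 · 36.98 / 0.81
  = 533.37
Design effect: 1.42 × 533.37 = 757.38.
Round up → n = 758 per group.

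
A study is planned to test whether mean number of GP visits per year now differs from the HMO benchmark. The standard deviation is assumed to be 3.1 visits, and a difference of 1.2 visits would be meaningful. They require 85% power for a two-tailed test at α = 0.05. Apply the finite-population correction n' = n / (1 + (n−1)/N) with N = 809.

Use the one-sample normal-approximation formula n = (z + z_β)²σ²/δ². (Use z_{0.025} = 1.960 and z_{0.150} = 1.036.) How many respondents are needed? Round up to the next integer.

n = (z_{α/2} + z_β)² · σ² / δ²
  = (1.960 + 1.036)² · 3.1² / 1.2²
  = 8.9760 · 9.61 / 1.44
  = 59.90
Finite-population correction (N = 809): 59.90 / (1 + (59.90 − 1)/809) = 55.84.
Round up → n = 56.

n = 56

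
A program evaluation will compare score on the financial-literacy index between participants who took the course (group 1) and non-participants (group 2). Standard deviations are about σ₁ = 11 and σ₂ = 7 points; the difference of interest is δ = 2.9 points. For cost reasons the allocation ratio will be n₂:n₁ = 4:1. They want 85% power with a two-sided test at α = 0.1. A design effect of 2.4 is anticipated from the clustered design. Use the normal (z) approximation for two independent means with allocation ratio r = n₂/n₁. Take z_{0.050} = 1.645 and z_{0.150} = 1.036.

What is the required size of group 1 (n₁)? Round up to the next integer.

n₁ = 274

n₁ = (z_{α/2} + z_β)² · (σ₁² + σ₂²/r) / δ²
   = (1.645 + 1.036)² · (11² + 7²/4) / 2.9²
   = 7.1878 · (121 + 12.25) / 8.41
   = 7.1878 · 133.25 / 8.41
   = 113.88
Design effect: 2.4 × 113.88 = 273.32.
Round up → n₁ = 274; n₂ = r·n₁ = 4 × 274 = 1096.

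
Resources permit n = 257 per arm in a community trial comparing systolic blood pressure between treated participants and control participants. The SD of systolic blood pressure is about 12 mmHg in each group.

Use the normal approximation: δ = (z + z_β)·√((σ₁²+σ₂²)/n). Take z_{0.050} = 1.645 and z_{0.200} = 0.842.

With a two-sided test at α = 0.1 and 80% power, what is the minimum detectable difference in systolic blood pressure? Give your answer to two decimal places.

Minimum detectable difference ≈ 2.63 mmHg

δ = (z_{α/2} + z_β) · √((σ₁²+σ₂²)/n)
  = (1.645 + 0.842) · √(288/257)
  = 2.487 · √1.1206
  = 2.487 · 1.0586
  = 2.6327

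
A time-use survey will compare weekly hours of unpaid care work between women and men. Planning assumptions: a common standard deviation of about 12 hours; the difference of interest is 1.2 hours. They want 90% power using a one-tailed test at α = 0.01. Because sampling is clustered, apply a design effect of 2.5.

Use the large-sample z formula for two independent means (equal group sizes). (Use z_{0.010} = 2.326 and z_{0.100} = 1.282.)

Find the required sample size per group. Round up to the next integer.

n = (z_α + z_β)² · (σ₁² + σ₂²) / δ²
  = (2.326 + 1.282)² · (2·12² = 288) / 1.2²
  = 13.0177 · 288 / 1.44
  = 2603.53
Design effect: 2.5 × 2603.53 = 6508.83.
Round up → n = 6509 per group.

n = 6509 per group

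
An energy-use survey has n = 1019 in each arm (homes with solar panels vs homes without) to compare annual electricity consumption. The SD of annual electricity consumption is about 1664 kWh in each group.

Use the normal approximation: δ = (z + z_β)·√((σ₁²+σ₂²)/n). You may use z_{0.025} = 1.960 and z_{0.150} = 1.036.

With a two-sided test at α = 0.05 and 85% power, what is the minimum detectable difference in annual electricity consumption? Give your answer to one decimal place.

δ = (z_{α/2} + z_β) · √((σ₁²+σ₂²)/n)
  = (1.960 + 1.036) · √(5537792/1019)
  = 2.996 · √5434.5
  = 2.996 · 73.7193
  = 220.8630

Minimum detectable difference ≈ 220.9 kWh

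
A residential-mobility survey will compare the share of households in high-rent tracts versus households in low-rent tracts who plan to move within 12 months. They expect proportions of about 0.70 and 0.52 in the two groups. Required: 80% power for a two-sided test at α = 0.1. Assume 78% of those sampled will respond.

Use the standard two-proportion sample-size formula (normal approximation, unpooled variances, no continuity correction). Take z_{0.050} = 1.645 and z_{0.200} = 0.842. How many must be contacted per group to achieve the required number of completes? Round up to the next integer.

n = 113 per group

n = (z_{α/2} + z_β)² · [p₁(1−p₁) + p₂(1−p₂)] / (p₁ − p₂)²
  = (1.645 + 0.842)² · (0.70·0.30 + 0.52·0.48) / (0.18)²
  = (2.487)² · (0.2100 + 0.2496) / 0.0324
  = 6.1852 · 0.4596 / 0.0324
  = 87.74
Adjust for 78% response: 87.74 / 0.78 = 112.48.
Round up → n = 113 per group.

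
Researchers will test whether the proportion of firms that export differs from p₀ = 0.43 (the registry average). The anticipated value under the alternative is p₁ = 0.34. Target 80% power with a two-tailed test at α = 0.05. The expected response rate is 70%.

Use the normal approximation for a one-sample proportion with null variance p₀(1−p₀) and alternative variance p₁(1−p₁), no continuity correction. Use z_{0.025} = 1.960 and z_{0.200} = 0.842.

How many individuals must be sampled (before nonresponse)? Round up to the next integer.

n = 331

n = [z_{α/2}·√(p₀q₀) + z_β·√(p₁q₁)]² / (p₁ − p₀)²
  = [1.960·√(0.43·0.57) + 0.842·√(0.34·0.66)]² / (-0.09)²
  = [1.960·0.4951 + 0.842·0.4737]² / 0.0081
  = [1.3692]² / 0.0081
  = 231.45
Adjust for 70% response: 231.45 / 0.70 = 330.64.
Round up → n = 331.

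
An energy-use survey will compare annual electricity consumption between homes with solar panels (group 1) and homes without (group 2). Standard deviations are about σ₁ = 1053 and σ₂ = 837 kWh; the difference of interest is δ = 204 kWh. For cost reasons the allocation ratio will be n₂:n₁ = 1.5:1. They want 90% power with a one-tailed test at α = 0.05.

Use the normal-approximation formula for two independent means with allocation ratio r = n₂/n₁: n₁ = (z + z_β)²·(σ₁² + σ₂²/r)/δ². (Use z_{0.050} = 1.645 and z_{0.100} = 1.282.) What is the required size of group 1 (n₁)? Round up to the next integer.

n₁ = 325

n₁ = (z_α + z_β)² · (σ₁² + σ₂²/r) / δ²
   = (1.645 + 1.282)² · (1053² + 837²/1.5) / 204²
   = 8.5673 · (1108809 + 467046) / 41616
   = 8.5673 · 1575855 / 41616
   = 324.42
Round up → n₁ = 325; n₂ = r·n₁ = 1.5 × 325 = 488.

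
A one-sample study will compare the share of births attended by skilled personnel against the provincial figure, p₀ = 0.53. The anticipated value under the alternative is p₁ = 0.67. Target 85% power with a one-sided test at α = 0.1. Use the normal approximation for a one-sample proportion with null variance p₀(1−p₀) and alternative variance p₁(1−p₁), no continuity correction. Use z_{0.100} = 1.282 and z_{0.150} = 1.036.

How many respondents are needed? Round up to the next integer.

n = 65

n = [z_α·√(p₀q₀) + z_β·√(p₁q₁)]² / (p₁ − p₀)²
  = [1.282·√(0.53·0.47) + 1.036·√(0.67·0.33)]² / (0.14)²
  = [1.282·0.4991 + 1.036·0.4702]² / 0.0196
  = [1.1270]² / 0.0196
  = 64.80
Round up → n = 65.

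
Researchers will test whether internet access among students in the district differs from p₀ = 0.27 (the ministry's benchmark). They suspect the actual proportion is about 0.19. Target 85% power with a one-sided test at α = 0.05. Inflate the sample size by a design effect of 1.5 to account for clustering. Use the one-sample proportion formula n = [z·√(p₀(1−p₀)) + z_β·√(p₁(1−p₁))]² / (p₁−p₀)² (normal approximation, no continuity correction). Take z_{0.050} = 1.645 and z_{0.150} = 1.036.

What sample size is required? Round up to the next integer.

n = 303

n = [z_α·√(p₀q₀) + z_β·√(p₁q₁)]² / (p₁ − p₀)²
  = [1.645·√(0.27·0.73) + 1.036·√(0.19·0.81)]² / (-0.08)²
  = [1.645·0.4440 + 1.036·0.3923]² / 0.0064
  = [1.1367]² / 0.0064
  = 201.90
Design effect: 1.5 × 201.90 = 302.85.
Round up → n = 303.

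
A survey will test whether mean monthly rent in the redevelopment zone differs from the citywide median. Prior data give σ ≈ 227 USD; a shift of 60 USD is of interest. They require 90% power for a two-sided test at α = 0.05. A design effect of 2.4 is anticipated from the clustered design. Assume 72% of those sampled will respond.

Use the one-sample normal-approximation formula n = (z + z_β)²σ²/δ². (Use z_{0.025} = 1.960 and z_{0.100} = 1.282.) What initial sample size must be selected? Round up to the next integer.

n = 502

n = (z_{α/2} + z_β)² · σ² / δ²
  = (1.960 + 1.282)² · 227² / 60²
  = 10.5106 · 51529 / 3600
  = 150.44
Design effect: 2.4 × 150.44 = 361.07.
Adjust for 72% response: 361.07 / 0.72 = 501.48.
Round up → n = 502.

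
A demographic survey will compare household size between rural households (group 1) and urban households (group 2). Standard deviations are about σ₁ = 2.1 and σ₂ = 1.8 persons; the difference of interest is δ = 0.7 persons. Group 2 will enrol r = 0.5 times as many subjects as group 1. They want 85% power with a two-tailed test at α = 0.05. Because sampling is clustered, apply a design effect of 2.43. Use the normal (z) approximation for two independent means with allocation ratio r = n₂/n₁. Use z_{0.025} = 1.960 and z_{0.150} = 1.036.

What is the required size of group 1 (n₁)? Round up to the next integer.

n₁ = 485

n₁ = (z_{α/2} + z_β)² · (σ₁² + σ₂²/r) / δ²
   = (1.960 + 1.036)² · (2.1² + 1.8²/0.5) / 0.7²
   = 8.9760 · (4.41 + 6.48) / 0.49
   = 8.9760 · 10.89 / 0.49
   = 199.49
Design effect: 2.43 × 199.49 = 484.75.
Round up → n₁ = 485; n₂ = r·n₁ = 0.5 × 485 = 243.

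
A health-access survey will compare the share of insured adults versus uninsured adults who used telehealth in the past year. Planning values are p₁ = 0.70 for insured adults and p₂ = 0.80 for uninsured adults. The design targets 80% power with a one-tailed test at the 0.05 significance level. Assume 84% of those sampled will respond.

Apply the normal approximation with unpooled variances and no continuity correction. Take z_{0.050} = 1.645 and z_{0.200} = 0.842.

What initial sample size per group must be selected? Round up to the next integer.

n = 273 per group

n = (z_α + z_β)² · [p₁(1−p₁) + p₂(1−p₂)] / (p₁ − p₂)²
  = (1.645 + 0.842)² · (0.70·0.30 + 0.80·0.20) / (-0.10)²
  = (2.487)² · (0.2100 + 0.1600) / 0.0100
  = 6.1852 · 0.3700 / 0.0100
  = 228.85
Adjust for 84% response: 228.85 / 0.84 = 272.44.
Round up → n = 273 per group.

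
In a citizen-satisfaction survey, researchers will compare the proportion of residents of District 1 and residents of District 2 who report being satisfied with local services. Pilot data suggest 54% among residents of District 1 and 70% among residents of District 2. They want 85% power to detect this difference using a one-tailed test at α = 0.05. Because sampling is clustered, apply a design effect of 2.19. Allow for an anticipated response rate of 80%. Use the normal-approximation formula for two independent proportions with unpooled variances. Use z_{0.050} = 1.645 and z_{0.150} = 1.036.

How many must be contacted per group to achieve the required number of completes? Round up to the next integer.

n = 353 per group

n = (z_α + z_β)² · [p₁(1−p₁) + p₂(1−p₂)] / (p₁ − p₂)²
  = (1.645 + 1.036)² · (0.54·0.46 + 0.70·0.30) / (-0.16)²
  = (2.681)² · (0.2484 + 0.2100) / 0.0256
  = 7.1878 · 0.4584 / 0.0256
  = 128.71
Design effect: 2.19 × 128.71 = 281.87.
Adjust for 80% response: 281.87 / 0.80 = 352.33.
Round up → n = 353 per group.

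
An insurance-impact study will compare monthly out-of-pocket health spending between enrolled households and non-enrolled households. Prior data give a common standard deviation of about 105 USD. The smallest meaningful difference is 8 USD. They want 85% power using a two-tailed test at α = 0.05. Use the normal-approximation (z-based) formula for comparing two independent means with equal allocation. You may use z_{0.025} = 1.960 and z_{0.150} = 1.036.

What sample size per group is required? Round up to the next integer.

n = (z_{α/2} + z_β)² · (σ₁² + σ₂²) / δ²
  = (1.960 + 1.036)² · (2·105² = 22050) / 8²
  = 8.9760 · 22050 / 64
  = 3092.52
Round up → n = 3093 per group.

n = 3093 per group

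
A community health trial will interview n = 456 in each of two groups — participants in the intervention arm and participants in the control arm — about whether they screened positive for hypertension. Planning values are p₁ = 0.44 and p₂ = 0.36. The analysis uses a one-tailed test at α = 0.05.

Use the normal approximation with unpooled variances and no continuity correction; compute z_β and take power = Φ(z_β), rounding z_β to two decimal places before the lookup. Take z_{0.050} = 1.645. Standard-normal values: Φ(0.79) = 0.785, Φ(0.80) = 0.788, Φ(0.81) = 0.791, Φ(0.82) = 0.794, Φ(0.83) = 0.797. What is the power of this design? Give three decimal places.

z_β = |p₁−p₂|·√(n/[p₁q₁+p₂q₂]) − z_α
    = 0.08 · √(456/0.4768) − 1.645
    = 0.08 · 30.9253 − 1.645
    = 2.4740 − 1.645 = 0.8290 → 0.83
Power = Φ(0.83) = 0.797.

Power ≈ 0.797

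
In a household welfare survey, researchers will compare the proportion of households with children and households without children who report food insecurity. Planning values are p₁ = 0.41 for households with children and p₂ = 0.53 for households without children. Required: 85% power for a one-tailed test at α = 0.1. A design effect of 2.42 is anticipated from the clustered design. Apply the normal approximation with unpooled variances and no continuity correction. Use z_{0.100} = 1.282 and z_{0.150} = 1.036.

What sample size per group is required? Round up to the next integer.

n = 444 per group

n = (z_α + z_β)² · [p₁(1−p₁) + p₂(1−p₂)] / (p₁ − p₂)²
  = (1.282 + 1.036)² · (0.41·0.59 + 0.53·0.47) / (-0.12)²
  = (2.318)² · (0.2419 + 0.2491) / 0.0144
  = 5.3731 · 0.4910 / 0.0144
  = 183.21
Design effect: 2.42 × 183.21 = 443.36.
Round up → n = 444 per group.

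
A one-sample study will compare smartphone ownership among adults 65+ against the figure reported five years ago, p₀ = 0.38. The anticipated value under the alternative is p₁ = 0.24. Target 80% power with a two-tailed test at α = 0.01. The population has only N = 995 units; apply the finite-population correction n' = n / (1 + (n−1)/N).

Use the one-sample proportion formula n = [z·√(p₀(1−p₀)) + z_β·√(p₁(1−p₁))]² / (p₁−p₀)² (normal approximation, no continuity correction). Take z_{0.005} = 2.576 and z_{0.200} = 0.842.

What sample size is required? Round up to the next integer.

n = [z_{α/2}·√(p₀q₀) + z_β·√(p₁q₁)]² / (p₁ − p₀)²
  = [2.576·√(0.38·0.62) + 0.842·√(0.24·0.76)]² / (-0.14)²
  = [2.576·0.4854 + 0.842·0.4271]² / 0.0196
  = [1.6100]² / 0.0196
  = 132.24
Finite-population correction (N = 995): 132.24 / (1 + (132.24 − 1)/995) = 116.83.
Round up → n = 117.

n = 117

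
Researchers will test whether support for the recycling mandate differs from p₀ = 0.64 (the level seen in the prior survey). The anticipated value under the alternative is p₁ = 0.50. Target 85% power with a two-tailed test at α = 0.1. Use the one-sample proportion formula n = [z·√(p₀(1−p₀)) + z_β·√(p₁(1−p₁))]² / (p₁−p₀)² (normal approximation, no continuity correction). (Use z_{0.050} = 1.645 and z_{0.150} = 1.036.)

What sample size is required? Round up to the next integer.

n = [z_{α/2}·√(p₀q₀) + z_β·√(p₁q₁)]² / (p₁ − p₀)²
  = [1.645·√(0.64·0.36) + 1.036·√(0.50·0.50)]² / (-0.14)²
  = [1.645·0.4800 + 1.036·0.5000]² / 0.0196
  = [1.3076]² / 0.0196
  = 87.24
Round up → n = 88.

n = 88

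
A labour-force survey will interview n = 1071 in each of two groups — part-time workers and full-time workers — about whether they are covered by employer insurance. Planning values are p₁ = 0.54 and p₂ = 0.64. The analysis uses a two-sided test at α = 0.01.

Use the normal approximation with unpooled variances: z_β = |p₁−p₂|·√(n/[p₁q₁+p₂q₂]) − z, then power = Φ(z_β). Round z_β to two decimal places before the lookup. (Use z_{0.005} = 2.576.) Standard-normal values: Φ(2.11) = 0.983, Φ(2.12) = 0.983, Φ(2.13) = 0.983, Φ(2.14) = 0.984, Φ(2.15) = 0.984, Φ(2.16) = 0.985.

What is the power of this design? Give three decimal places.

z_β = |p₁−p₂|·√(n/[p₁q₁+p₂q₂]) − z_{α/2}
    = 0.10 · √(1071/0.4788) − 2.576
    = 0.10 · 47.2953 − 2.576
    = 4.7295 − 2.576 = 2.1535 → 2.15
Power = Φ(2.15) = 0.984.

Power ≈ 0.984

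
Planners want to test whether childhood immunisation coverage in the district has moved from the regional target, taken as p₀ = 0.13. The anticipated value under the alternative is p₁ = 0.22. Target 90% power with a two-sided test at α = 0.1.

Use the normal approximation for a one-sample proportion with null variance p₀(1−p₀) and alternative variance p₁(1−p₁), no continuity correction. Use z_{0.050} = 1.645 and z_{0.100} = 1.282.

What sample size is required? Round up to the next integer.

n = [z_{α/2}·√(p₀q₀) + z_β·√(p₁q₁)]² / (p₁ − p₀)²
  = [1.645·√(0.13·0.87) + 1.282·√(0.22·0.78)]² / (0.09)²
  = [1.645·0.3363 + 1.282·0.4142]² / 0.0081
  = [1.0843]² / 0.0081
  = 145.14
Round up → n = 146.

n = 146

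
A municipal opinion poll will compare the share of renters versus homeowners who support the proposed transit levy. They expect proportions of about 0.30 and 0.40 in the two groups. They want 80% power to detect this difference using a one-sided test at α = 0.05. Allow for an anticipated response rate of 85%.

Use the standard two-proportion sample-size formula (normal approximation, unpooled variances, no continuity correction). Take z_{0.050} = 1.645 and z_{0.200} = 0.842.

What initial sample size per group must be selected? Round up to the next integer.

n = (z_α + z_β)² · [p₁(1−p₁) + p₂(1−p₂)] / (p₁ − p₂)²
  = (1.645 + 0.842)² · (0.30·0.70 + 0.40·0.60) / (-0.10)²
  = (2.487)² · (0.2100 + 0.2400) / 0.0100
  = 6.1852 · 0.4500 / 0.0100
  = 278.33
Adjust for 85% response: 278.33 / 0.85 = 327.45.
Round up → n = 328 per group.

n = 328 per group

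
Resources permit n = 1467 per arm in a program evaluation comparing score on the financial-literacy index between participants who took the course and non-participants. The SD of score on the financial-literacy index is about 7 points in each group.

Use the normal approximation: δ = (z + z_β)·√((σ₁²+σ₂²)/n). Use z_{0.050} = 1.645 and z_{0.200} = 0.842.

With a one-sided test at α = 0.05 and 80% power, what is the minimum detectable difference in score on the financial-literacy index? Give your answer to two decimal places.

δ = (z_α + z_β) · √((σ₁²+σ₂²)/n)
  = (1.645 + 0.842) · √(98/1467)
  = 2.487 · √0.0668
  = 2.487 · 0.2585
  = 0.6428

Minimum detectable difference ≈ 0.64 points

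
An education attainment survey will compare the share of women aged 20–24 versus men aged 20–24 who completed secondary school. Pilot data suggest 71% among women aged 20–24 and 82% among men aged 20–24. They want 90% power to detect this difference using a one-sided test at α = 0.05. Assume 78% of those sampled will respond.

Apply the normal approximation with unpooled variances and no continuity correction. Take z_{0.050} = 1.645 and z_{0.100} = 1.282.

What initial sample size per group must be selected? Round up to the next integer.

n = 321 per group

n = (z_α + z_β)² · [p₁(1−p₁) + p₂(1−p₂)] / (p₁ − p₂)²
  = (1.645 + 1.282)² · (0.71·0.29 + 0.82·0.18) / (-0.11)²
  = (2.927)² · (0.2059 + 0.1476) / 0.0121
  = 8.5673 · 0.3535 / 0.0121
  = 250.29
Adjust for 78% response: 250.29 / 0.78 = 320.89.
Round up → n = 321 per group.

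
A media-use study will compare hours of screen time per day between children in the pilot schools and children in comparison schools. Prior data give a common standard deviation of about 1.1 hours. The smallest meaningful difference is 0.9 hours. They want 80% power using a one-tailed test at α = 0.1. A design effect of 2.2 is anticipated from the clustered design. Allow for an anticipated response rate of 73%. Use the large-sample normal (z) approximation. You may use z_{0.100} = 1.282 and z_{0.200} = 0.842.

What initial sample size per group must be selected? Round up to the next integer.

n = (z_α + z_β)² · (σ₁² + σ₂²) / δ²
  = (1.282 + 0.842)² · (2·1.1² = 2.42) / 0.9²
  = 4.5114 · 2.42 / 0.81
  = 13.48
Design effect: 2.2 × 13.48 = 29.65.
Adjust for 73% response: 29.65 / 0.73 = 40.62.
Round up → n = 41 per group.

n = 41 per group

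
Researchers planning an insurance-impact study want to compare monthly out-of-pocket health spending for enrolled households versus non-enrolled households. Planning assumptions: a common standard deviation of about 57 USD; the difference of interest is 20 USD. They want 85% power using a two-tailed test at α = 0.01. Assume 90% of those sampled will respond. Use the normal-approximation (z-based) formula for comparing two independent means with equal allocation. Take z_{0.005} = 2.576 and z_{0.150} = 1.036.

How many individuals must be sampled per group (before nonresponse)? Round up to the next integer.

n = (z_{α/2} + z_β)² · (σ₁² + σ₂²) / δ²
  = (2.576 + 1.036)² · (2·57² = 6498) / 20²
  = 13.0465 · 6498 / 400
  = 211.94
Adjust for 90% response: 211.94 / 0.90 = 235.49.
Round up → n = 236 per group.

n = 236 per group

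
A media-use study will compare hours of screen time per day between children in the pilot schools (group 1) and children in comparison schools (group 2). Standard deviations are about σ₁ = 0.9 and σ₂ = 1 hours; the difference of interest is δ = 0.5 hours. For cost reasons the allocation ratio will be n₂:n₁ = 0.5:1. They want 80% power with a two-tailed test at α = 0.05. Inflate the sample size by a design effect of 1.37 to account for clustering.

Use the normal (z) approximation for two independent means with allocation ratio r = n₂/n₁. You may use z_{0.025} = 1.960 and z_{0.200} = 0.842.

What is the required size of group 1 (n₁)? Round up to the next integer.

n₁ = (z_{α/2} + z_β)² · (σ₁² + σ₂²/r) / δ²
   = (1.960 + 0.842)² · (0.9² + 1²/0.5) / 0.5²
   = 7.8512 · (0.81 + 2) / 0.25
   = 7.8512 · 2.81 / 0.25
   = 88.25
Design effect: 1.37 × 88.25 = 120.90.
Round up → n₁ = 121; n₂ = r·n₁ = 0.5 × 121 = 61.

n₁ = 121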